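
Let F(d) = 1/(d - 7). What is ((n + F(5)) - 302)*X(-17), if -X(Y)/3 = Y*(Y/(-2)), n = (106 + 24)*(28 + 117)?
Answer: 32161365/4 ≈ 8.0403e+6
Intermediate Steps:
n = 18850 (n = 130*145 = 18850)
X(Y) = 3*Y²/2 (X(Y) = -3*Y*Y/(-2) = -3*Y*Y*(-½) = -3*Y*(-Y/2) = -(-3)*Y²/2 = 3*Y²/2)
F(d) = 1/(-7 + d)
((n + F(5)) - 302)*X(-17) = ((18850 + 1/(-7 + 5)) - 302)*((3/2)*(-17)²) = ((18850 + 1/(-2)) - 302)*((3/2)*289) = ((18850 - ½) - 302)*(867/2) = (37699/2 - 302)*(867/2) = (37095/2)*(867/2) = 32161365/4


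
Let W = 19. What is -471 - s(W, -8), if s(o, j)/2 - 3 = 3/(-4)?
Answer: -951/2 ≈ -475.50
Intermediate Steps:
s(o, j) = 9/2 (s(o, j) = 6 + 2*(3/(-4)) = 6 + 2*(3*(-¼)) = 6 + 2*(-¾) = 6 - 3/2 = 9/2)
-471 - s(W, -8) = -471 - 1*9/2 = -471 - 9/2 = -951/2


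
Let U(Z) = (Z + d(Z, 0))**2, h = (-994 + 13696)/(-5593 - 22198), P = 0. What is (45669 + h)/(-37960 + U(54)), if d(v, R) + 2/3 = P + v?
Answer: -11422570293/6613035196 ≈ -1.7273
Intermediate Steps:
d(v, R) = -2/3 + v (d(v, R) = -2/3 + (0 + v) = -2/3 + v)
h = -12702/27791 (h = 12702/(-27791) = 12702*(-1/27791) = -12702/27791 ≈ -0.45705)
U(Z) = (-2/3 + 2*Z)**2 (U(Z) = (Z + (-2/3 + Z))**2 = (-2/3 + 2*Z)**2)
(45669 + h)/(-37960 + U(54)) = (45669 - 12702/27791)/(-37960 + 4*(-1 + 3*54)**2/9) = 1269174477/(27791*(-37960 + 4*(-1 + 162)**2/9)) = 1269174477/(27791*(-37960 + (4/9)*161**2)) = 1269174477/(27791*(-37960 + (4/9)*25921)) = 1269174477/(27791*(-37960 + 103684/9)) = 1269174477/(27791*(-237956/9)) = (1269174477/27791)*(-9/237956) = -11422570293/6613035196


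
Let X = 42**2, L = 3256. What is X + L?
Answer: 5020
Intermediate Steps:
X = 1764
X + L = 1764 + 3256 = 5020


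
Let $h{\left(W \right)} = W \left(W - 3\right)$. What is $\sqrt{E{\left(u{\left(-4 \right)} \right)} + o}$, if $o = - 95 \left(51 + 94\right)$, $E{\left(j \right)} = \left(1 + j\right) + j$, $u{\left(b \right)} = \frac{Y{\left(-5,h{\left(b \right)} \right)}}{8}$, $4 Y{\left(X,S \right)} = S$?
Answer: $\frac{3 i \sqrt{6121}}{2} \approx 117.36 i$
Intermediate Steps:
$h{\left(W \right)} = W \left(-3 + W\right)$
$Y{\left(X,S \right)} = \frac{S}{4}$
$u{\left(b \right)} = \frac{b \left(-3 + b\right)}{32}$ ($u{\left(b \right)} = \frac{\frac{1}{4} b \left(-3 + b\right)}{8} = \frac{b \left(-3 + b\right)}{4} \cdot \frac{1}{8} = \frac{b \left(-3 + b\right)}{32}$)
$E{\left(j \right)} = 1 + 2 j$
$o = -13775$ ($o = \left(-95\right) 145 = -13775$)
$\sqrt{E{\left(u{\left(-4 \right)} \right)} + o} = \sqrt{\left(1 + 2 \cdot \frac{1}{32} \left(-4\right) \left(-3 - 4\right)\right) - 13775} = \sqrt{\left(1 + 2 \cdot \frac{1}{32} \left(-4\right) \left(-7\right)\right) - 13775} = \sqrt{\left(1 + 2 \cdot \frac{7}{8}\right) - 13775} = \sqrt{\left(1 + \frac{7}{4}\right) - 13775} = \sqrt{\frac{11}{4} - 13775} = \sqrt{- \frac{55089}{4}} = \frac{3 i \sqrt{6121}}{2}$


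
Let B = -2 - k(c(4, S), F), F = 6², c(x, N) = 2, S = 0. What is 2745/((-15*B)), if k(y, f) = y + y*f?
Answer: 183/76 ≈ 2.4079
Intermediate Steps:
F = 36
k(y, f) = y + f*y
B = -76 (B = -2 - 2*(1 + 36) = -2 - 2*37 = -2 - 1*74 = -2 - 74 = -76)
2745/((-15*B)) = 2745/((-15*(-76))) = 2745/1140 = 2745*(1/1140) = 183/76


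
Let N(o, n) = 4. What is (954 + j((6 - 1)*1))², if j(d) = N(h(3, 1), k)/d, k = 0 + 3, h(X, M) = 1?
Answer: 22791076/25 ≈ 9.1164e+5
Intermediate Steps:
k = 3
j(d) = 4/d
(954 + j((6 - 1)*1))² = (954 + 4/(((6 - 1)*1)))² = (954 + 4/((5*1)))² = (954 + 4/5)² = (954 + 4*(⅕))² = (954 + ⅘)² = (4774/5)² = 22791076/25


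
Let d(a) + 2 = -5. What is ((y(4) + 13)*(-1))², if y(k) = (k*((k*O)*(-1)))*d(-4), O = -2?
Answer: 44521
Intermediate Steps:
d(a) = -7 (d(a) = -2 - 5 = -7)
y(k) = -14*k² (y(k) = (k*((k*(-2))*(-1)))*(-7) = (k*(-2*k*(-1)))*(-7) = (k*(2*k))*(-7) = (2*k²)*(-7) = -14*k²)
((y(4) + 13)*(-1))² = ((-14*4² + 13)*(-1))² = ((-14*16 + 13)*(-1))² = ((-224 + 13)*(-1))² = (-211*(-1))² = 211² = 44521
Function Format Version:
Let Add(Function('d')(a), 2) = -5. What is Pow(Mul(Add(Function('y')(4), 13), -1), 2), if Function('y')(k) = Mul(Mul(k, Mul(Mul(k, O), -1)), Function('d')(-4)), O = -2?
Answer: 44521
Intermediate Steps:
Function('d')(a) = -7 (Function('d')(a) = Add(-2, -5) = -7)
Function('y')(k) = Mul(-14, Pow(k, 2)) (Function('y')(k) = Mul(Mul(k, Mul(Mul(k, -2), -1)), -7) = Mul(Mul(k, Mul(Mul(-2, k), -1)), -7) = Mul(Mul(k, Mul(2, k)), -7) = Mul(Mul(2, Pow(k, 2)), -7) = Mul(-14, Pow(k, 2)))
Pow(Mul(Add(Function('y')(4), 13), -1), 2) = Pow(Mul(Add(Mul(-14, Pow(4, 2)), 13), -1), 2) = Pow(Mul(Add(Mul(-14, 16), 13), -1), 2) = Pow(Mul(Add(-224, 13), -1), 2) = Pow(Mul(-211, -1), 2) = Pow(211, 2) = 44521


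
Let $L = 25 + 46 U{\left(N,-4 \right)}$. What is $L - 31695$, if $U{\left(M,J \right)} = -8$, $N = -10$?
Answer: $-32038$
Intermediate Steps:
$L = -343$ ($L = 25 + 46 \left(-8\right) = 25 - 368 = -343$)
$L - 31695 = -343 - 31695 = -32038$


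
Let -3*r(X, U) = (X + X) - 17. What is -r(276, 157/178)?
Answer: 535/3 ≈ 178.33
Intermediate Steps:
r(X, U) = 17/3 - 2*X/3 (r(X, U) = -((X + X) - 17)/3 = -(2*X - 17)/3 = -(-17 + 2*X)/3 = 17/3 - 2*X/3)
-r(276, 157/178) = -(17/3 - ⅔*276) = -(17/3 - 184) = -1*(-535/3) = 535/3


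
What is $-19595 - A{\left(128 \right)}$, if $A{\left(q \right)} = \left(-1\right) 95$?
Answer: $-19500$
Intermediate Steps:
$A{\left(q \right)} = -95$
$-19595 - A{\left(128 \right)} = -19595 - -95 = -19595 + 95 = -19500$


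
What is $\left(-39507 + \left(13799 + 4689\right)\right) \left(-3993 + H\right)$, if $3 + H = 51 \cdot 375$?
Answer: $-317996451$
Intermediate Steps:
$H = 19122$ ($H = -3 + 51 \cdot 375 = -3 + 19125 = 19122$)
$\left(-39507 + \left(13799 + 4689\right)\right) \left(-3993 + H\right) = \left(-39507 + \left(13799 + 4689\right)\right) \left(-3993 + 19122\right) = \left(-39507 + 18488\right) 15129 = \left(-21019\right) 15129 = -317996451$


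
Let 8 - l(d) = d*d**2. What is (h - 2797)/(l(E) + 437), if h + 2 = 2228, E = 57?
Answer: 571/184748 ≈ 0.0030907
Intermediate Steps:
l(d) = 8 - d**3 (l(d) = 8 - d*d**2 = 8 - d**3)
h = 2226 (h = -2 + 2228 = 2226)
(h - 2797)/(l(E) + 437) = (2226 - 2797)/((8 - 1*57**3) + 437) = -571/((8 - 1*185193) + 437) = -571/((8 - 185193) + 437) = -571/(-185185 + 437) = -571/(-184748) = -571*(-1/184748) = 571/184748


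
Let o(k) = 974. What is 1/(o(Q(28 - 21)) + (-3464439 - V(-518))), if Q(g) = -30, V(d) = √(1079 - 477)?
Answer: -3463465/11995589805623 + √602/11995589805623 ≈ -2.8873e-7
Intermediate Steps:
V(d) = √602
1/(o(Q(28 - 21)) + (-3464439 - V(-518))) = 1/(974 + (-3464439 - √602)) = 1/(-3463465 - √602)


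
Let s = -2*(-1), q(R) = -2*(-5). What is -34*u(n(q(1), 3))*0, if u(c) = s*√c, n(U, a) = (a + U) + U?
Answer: 0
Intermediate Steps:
q(R) = 10
n(U, a) = a + 2*U (n(U, a) = (U + a) + U = a + 2*U)
s = 2
u(c) = 2*√c
-34*u(n(q(1), 3))*0 = -68*√(3 + 2*10)*0 = -68*√(3 + 20)*0 = -68*√23*0 = 0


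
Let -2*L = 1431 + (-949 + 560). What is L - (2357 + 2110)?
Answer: -4988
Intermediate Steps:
L = -521 (L = -(1431 + (-949 + 560))/2 = -(1431 - 389)/2 = -1/2*1042 = -521)
L - (2357 + 2110) = -521 - (2357 + 2110) = -521 - 1*4467 = -521 - 4467 = -4988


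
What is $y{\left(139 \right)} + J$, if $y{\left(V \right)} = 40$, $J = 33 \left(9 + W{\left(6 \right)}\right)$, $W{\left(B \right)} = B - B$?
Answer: $337$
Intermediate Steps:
$W{\left(B \right)} = 0$
$J = 297$ ($J = 33 \left(9 + 0\right) = 33 \cdot 9 = 297$)
$y{\left(139 \right)} + J = 40 + 297 = 337$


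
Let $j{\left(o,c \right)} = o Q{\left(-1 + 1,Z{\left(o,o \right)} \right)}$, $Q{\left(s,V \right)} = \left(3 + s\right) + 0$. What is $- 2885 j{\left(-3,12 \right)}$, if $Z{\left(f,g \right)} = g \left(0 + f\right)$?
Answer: $25965$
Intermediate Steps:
$Z{\left(f,g \right)} = f g$ ($Z{\left(f,g \right)} = g f = f g$)
$Q{\left(s,V \right)} = 3 + s$
$j{\left(o,c \right)} = 3 o$ ($j{\left(o,c \right)} = o \left(3 + \left(-1 + 1\right)\right) = o \left(3 + 0\right) = o 3 = 3 o$)
$- 2885 j{\left(-3,12 \right)} = - 2885 \cdot 3 \left(-3\right) = \left(-2885\right) \left(-9\right) = 25965$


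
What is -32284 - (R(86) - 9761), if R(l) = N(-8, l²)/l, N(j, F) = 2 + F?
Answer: -972188/43 ≈ -22609.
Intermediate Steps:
R(l) = (2 + l²)/l
-32284 - (R(86) - 9761) = -32284 - ((86 + 2/86) - 9761) = -32284 - ((86 + 2*(1/86)) - 9761) = -32284 - ((86 + 1/43) - 9761) = -32284 - (3699/43 - 9761) = -32284 - 1*(-416024/43) = -32284 + 416024/43 = -972188/43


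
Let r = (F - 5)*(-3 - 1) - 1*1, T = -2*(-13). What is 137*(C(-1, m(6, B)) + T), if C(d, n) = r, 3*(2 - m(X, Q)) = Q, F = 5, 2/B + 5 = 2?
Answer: 3425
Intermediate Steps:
B = -⅔ (B = 2/(-5 + 2) = 2/(-3) = 2*(-⅓) = -⅔ ≈ -0.66667)
T = 26
r = -1 (r = (5 - 5)*(-3 - 1) - 1*1 = 0*(-4) - 1 = 0 - 1 = -1)
m(X, Q) = 2 - Q/3
C(d, n) = -1
137*(C(-1, m(6, B)) + T) = 137*(-1 + 26) = 137*25 = 3425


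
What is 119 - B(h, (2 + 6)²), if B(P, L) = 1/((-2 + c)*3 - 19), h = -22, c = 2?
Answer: 2262/19 ≈ 119.05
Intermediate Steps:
B(P, L) = -1/19 (B(P, L) = 1/((-2 + 2)*3 - 19) = 1/(0*3 - 19) = 1/(0 - 19) = 1/(-19) = -1/19)
119 - B(h, (2 + 6)²) = 119 - 1*(-1/19) = 119 + 1/19 = 2262/19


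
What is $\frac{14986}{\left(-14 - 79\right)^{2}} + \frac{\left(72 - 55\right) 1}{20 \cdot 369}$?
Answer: $\frac{4101619}{2364060} \approx 1.735$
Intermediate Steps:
$\frac{14986}{\left(-14 - 79\right)^{2}} + \frac{\left(72 - 55\right) 1}{20 \cdot 369} = \frac{14986}{\left(-93\right)^{2}} + \frac{17 \cdot 1}{7380} = \frac{14986}{8649} + 17 \cdot \frac{1}{7380} = 14986 \cdot \frac{1}{8649} + \frac{17}{7380} = \frac{14986}{8649} + \frac{17}{7380} = \frac{4101619}{2364060}$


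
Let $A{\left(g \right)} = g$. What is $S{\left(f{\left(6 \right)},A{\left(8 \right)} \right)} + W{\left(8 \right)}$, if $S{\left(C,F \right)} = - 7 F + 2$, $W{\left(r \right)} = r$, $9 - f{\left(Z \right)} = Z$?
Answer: $-46$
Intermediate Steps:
$f{\left(Z \right)} = 9 - Z$
$S{\left(C,F \right)} = 2 - 7 F$
$S{\left(f{\left(6 \right)},A{\left(8 \right)} \right)} + W{\left(8 \right)} = \left(2 - 56\right) + 8 = -54 + 8 = -46$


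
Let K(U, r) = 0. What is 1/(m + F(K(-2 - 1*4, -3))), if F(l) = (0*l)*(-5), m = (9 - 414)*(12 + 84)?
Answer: -1/38880 ≈ -2.5720e-5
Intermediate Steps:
m = -38880 (m = -405*96 = -38880)
F(l) = 0 (F(l) = 0*(-5) = 0)
1/(m + F(K(-2 - 1*4, -3))) = 1/(-38880 + 0) = 1/(-38880) = -1/38880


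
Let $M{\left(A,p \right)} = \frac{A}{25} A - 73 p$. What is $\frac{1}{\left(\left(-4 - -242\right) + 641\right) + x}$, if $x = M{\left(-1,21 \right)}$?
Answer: $- \frac{25}{16349} \approx -0.0015291$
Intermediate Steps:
$M{\left(A,p \right)} = - 73 p + \frac{A^{2}}{25}$ ($M{\left(A,p \right)} = A \frac{1}{25} A - 73 p = \frac{A}{25} A - 73 p = \frac{A^{2}}{25} - 73 p = - 73 p + \frac{A^{2}}{25}$)
$x = - \frac{38324}{25}$ ($x = \left(-73\right) 21 + \frac{\left(-1\right)^{2}}{25} = -1533 + \frac{1}{25} \cdot 1 = -1533 + \frac{1}{25} = - \frac{38324}{25} \approx -1533.0$)
$\frac{1}{\left(\left(-4 - -242\right) + 641\right) + x} = \frac{1}{\left(\left(-4 - -242\right) + 641\right) - \frac{38324}{25}} = \frac{1}{\left(\left(-4 + 242\right) + 641\right) - \frac{38324}{25}} = \frac{1}{\left(238 + 641\right) - \frac{38324}{25}} = \frac{1}{879 - \frac{38324}{25}} = \frac{1}{- \frac{16349}{25}} = - \frac{25}{16349}$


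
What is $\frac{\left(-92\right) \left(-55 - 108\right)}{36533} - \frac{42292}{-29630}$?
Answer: $\frac{994692558}{541236395} \approx 1.8378$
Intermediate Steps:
$\frac{\left(-92\right) \left(-55 - 108\right)}{36533} - \frac{42292}{-29630} = \left(-92\right) \left(-163\right) \frac{1}{36533} - - \frac{21146}{14815} = 14996 \cdot \frac{1}{36533} + \frac{21146}{14815} = \frac{14996}{36533} + \frac{21146}{14815} = \frac{994692558}{541236395}$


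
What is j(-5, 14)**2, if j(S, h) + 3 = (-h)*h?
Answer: 39601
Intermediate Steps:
j(S, h) = -3 - h**2 (j(S, h) = -3 + (-h)*h = -3 - h**2)
j(-5, 14)**2 = (-3 - 1*14**2)**2 = (-3 - 1*196)**2 = (-3 - 196)**2 = (-199)**2 = 39601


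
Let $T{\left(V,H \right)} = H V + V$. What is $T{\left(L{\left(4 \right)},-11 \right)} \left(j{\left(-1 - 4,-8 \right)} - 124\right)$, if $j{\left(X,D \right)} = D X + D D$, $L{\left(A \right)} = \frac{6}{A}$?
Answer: $300$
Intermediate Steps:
$j{\left(X,D \right)} = D^{2} + D X$ ($j{\left(X,D \right)} = D X + D^{2} = D^{2} + D X$)
$T{\left(V,H \right)} = V + H V$
$T{\left(L{\left(4 \right)},-11 \right)} \left(j{\left(-1 - 4,-8 \right)} - 124\right) = \frac{6}{4} \left(1 - 11\right) \left(- 8 \left(-8 - 5\right) - 124\right) = 6 \cdot \frac{1}{4} \left(-10\right) \left(- 8 \left(-8 - 5\right) - 124\right) = \frac{3}{2} \left(-10\right) \left(\left(-8\right) \left(-13\right) - 124\right) = - 15 \left(104 - 124\right) = \left(-15\right) \left(-20\right) = 300$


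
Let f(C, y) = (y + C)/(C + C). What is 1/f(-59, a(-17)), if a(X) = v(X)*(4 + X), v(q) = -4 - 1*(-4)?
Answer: 2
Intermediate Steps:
v(q) = 0 (v(q) = -4 + 4 = 0)
a(X) = 0 (a(X) = 0*(4 + X) = 0)
f(C, y) = (C + y)/(2*C) (f(C, y) = (C + y)/((2*C)) = (C + y)*(1/(2*C)) = (C + y)/(2*C))
1/f(-59, a(-17)) = 1/((½)*(-59 + 0)/(-59)) = 1/((½)*(-1/59)*(-59)) = 1/(½) = 2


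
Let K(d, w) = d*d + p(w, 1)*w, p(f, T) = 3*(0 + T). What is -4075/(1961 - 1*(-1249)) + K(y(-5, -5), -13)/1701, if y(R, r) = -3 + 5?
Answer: -67085/52002 ≈ -1.2900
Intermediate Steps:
y(R, r) = 2
p(f, T) = 3*T
K(d, w) = d² + 3*w (K(d, w) = d*d + (3*1)*w = d² + 3*w)
-4075/(1961 - 1*(-1249)) + K(y(-5, -5), -13)/1701 = -4075/(1961 - 1*(-1249)) + (2² + 3*(-13))/1701 = -4075/(1961 + 1249) + (4 - 39)*(1/1701) = -4075/3210 - 35*1/1701 = -4075*1/3210 - 5/243 = -815/642 - 5/243 = -67085/52002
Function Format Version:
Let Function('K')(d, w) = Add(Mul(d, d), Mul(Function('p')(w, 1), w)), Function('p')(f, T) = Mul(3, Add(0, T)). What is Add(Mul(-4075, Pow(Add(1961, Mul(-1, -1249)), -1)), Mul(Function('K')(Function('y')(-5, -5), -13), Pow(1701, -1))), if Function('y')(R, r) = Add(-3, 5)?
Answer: Rational(-67085, 52002) ≈ -1.2900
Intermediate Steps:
Function('y')(R, r) = 2
Function('p')(f, T) = Mul(3, T)
Function('K')(d, w) = Add(Pow(d, 2), Mul(3, w)) (Function('K')(d, w) = Add(Mul(d, d), Mul(Mul(3, 1), w)) = Add(Pow(d, 2), Mul(3, w)))
Add(Mul(-4075, Pow(Add(1961, Mul(-1, -1249)), -1)), Mul(Function('K')(Function('y')(-5, -5), -13), Pow(1701, -1))) = Add(Mul(-4075, Pow(Add(1961, Mul(-1, -1249)), -1)), Mul(Add(Pow(2, 2), Mul(3, -13)), Pow(1701, -1))) = Add(Mul(-4075, Pow(Add(1961, 1249), -1)), Mul(Add(4, -39), Rational(1, 1701))) = Add(Mul(-4075, Pow(3210, -1)), Mul(-35, Rational(1, 1701))) = Add(Mul(-4075, Rational(1, 3210)), Rational(-5, 243)) = Add(Rational(-815, 642), Rational(-5, 243)) = Rational(-67085, 52002)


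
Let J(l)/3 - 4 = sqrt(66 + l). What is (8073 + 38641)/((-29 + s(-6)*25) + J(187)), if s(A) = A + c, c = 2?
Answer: -303641/634 - 23357*sqrt(253)/1902 ≈ -674.26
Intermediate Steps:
J(l) = 12 + 3*sqrt(66 + l)
s(A) = 2 + A (s(A) = A + 2 = 2 + A)
(8073 + 38641)/((-29 + s(-6)*25) + J(187)) = (8073 + 38641)/((-29 + (2 - 6)*25) + (12 + 3*sqrt(66 + 187))) = 46714/((-29 - 4*25) + (12 + 3*sqrt(253))) = 46714/((-29 - 100) + (12 + 3*sqrt(253))) = 46714/(-129 + (12 + 3*sqrt(253))) = 46714/(-117 + 3*sqrt(253))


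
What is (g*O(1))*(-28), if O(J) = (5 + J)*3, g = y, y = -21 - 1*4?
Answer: 12600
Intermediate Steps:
y = -25 (y = -21 - 4 = -25)
g = -25
O(J) = 15 + 3*J
(g*O(1))*(-28) = -25*(15 + 3*1)*(-28) = -25*(15 + 3)*(-28) = -25*18*(-28) = -450*(-28) = 12600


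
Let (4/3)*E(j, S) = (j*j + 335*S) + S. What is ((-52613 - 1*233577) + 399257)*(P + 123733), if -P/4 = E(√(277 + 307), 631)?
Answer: -58124013489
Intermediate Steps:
E(j, S) = 252*S + 3*j²/4 (E(j, S) = 3*((j*j + 335*S) + S)/4 = 3*((j² + 335*S) + S)/4 = 3*(j² + 336*S)/4 = 252*S + 3*j²/4)
P = -637800 (P = -4*(252*631 + 3*(√(277 + 307))²/4) = -4*(159012 + 3*(√584)²/4) = -4*(159012 + 3*(2*√146)²/4) = -4*(159012 + (¾)*584) = -4*(159012 + 438) = -4*159450 = -637800)
((-52613 - 1*233577) + 399257)*(P + 123733) = ((-52613 - 1*233577) + 399257)*(-637800 + 123733) = ((-52613 - 233577) + 399257)*(-514067) = (-286190 + 399257)*(-514067) = 113067*(-514067) = -58124013489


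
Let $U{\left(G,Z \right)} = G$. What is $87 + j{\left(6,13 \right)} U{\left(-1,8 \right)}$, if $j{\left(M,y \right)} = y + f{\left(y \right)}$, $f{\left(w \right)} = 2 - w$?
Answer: $85$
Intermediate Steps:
$j{\left(M,y \right)} = 2$ ($j{\left(M,y \right)} = y - \left(-2 + y\right) = 2$)
$87 + j{\left(6,13 \right)} U{\left(-1,8 \right)} = 87 + 2 \left(-1\right) = 87 - 2 = 85$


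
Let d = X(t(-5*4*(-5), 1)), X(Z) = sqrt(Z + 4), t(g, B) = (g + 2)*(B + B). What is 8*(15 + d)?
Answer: 120 + 32*sqrt(13) ≈ 235.38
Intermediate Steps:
t(g, B) = 2*B*(2 + g) (t(g, B) = (2 + g)*(2*B) = 2*B*(2 + g))
X(Z) = sqrt(4 + Z)
d = 4*sqrt(13) (d = sqrt(4 + 2*1*(2 - 5*4*(-5))) = sqrt(4 + 2*1*(2 - 20*(-5))) = sqrt(4 + 2*1*(2 + 100)) = sqrt(4 + 2*1*102) = sqrt(4 + 204) = sqrt(208) = 4*sqrt(13) ≈ 14.422)
8*(15 + d) = 8*(15 + 4*sqrt(13)) = 120 + 32*sqrt(13)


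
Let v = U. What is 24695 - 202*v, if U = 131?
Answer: -1767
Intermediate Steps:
v = 131
24695 - 202*v = 24695 - 202*131 = 24695 - 1*26462 = 24695 - 26462 = -1767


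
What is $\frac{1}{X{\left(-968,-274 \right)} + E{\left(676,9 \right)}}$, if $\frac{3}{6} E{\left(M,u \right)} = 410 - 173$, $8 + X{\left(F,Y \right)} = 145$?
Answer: $\frac{1}{611} \approx 0.0016367$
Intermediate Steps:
$X{\left(F,Y \right)} = 137$ ($X{\left(F,Y \right)} = -8 + 145 = 137$)
$E{\left(M,u \right)} = 474$ ($E{\left(M,u \right)} = 2 \left(410 - 173\right) = 2 \cdot 237 = 474$)
$\frac{1}{X{\left(-968,-274 \right)} + E{\left(676,9 \right)}} = \frac{1}{137 + 474} = \frac{1}{611}$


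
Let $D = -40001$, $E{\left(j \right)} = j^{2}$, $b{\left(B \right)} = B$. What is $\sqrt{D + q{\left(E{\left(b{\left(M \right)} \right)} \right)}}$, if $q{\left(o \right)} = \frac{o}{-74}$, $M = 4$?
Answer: $\frac{7 i \sqrt{1117585}}{37} \approx 200.0 i$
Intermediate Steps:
$q{\left(o \right)} = - \frac{o}{74}$ ($q{\left(o \right)} = o \left(- \frac{1}{74}\right) = - \frac{o}{74}$)
$\sqrt{D + q{\left(E{\left(b{\left(M \right)} \right)} \right)}} = \sqrt{-40001 - \frac{4^{2}}{74}} = \sqrt{-40001 - \frac{8}{37}} = \sqrt{- \frac{1480045}{37}} = \frac{7 i \sqrt{1117585}}{37}$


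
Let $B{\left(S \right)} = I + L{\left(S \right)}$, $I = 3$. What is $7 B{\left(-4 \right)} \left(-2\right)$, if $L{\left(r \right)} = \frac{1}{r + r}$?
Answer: $- \frac{161}{4} \approx -40.25$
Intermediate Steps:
$L{\left(r \right)} = \frac{1}{2 r}$
$B{\left(S \right)} = 3 + \frac{1}{2 S}$
$7 B{\left(-4 \right)} \left(-2\right) = 7 \left(3 + \frac{1}{2 \left(-4\right)}\right) \left(-2\right) = 7 \left(3 + \frac{1}{2} \left(- \frac{1}{4}\right)\right) \left(-2\right) = 7 \left(3 - \frac{1}{8}\right) \left(-2\right) = 7 \cdot \frac{23}{8} \left(-2\right) = \frac{161}{8} \left(-2\right) = - \frac{161}{4}$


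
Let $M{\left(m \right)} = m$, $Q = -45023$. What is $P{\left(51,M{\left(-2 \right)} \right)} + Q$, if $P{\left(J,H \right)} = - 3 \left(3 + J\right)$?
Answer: $-45185$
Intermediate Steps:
$P{\left(J,H \right)} = -9 - 3 J$
$P{\left(51,M{\left(-2 \right)} \right)} + Q = \left(-9 - 153\right) - 45023 = -162 - 45023 = -45185$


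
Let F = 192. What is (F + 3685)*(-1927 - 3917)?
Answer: -22657188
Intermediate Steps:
(F + 3685)*(-1927 - 3917) = (192 + 3685)*(-1927 - 3917) = 3877*(-5844) = -22657188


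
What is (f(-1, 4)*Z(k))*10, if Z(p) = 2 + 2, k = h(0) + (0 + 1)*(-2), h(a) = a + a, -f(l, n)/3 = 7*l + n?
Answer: 360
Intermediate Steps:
f(l, n) = -21*l - 3*n (f(l, n) = -3*(7*l + n) = -3*(n + 7*l) = -21*l - 3*n)
h(a) = 2*a
k = -2 (k = 2*0 + (0 + 1)*(-2) = 0 + 1*(-2) = 0 - 2 = -2)
Z(p) = 4
(f(-1, 4)*Z(k))*10 = ((-21*(-1) - 3*4)*4)*10 = ((21 - 12)*4)*10 = (9*4)*10 = 36*10 = 360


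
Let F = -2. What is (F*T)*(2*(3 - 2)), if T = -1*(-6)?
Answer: -24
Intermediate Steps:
T = 6
(F*T)*(2*(3 - 2)) = (-2*6)*(2*(3 - 2)) = -24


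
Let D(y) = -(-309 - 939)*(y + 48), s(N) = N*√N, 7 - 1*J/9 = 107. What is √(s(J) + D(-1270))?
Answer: 2*√(-381264 - 6750*I) ≈ 10.931 - 1235.0*I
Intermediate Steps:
J = -900 (J = 63 - 9*107 = 63 - 963 = -900)
s(N) = N^(3/2)
D(y) = 59904 + 1248*y (D(y) = -(-1248)*(48 + y) = -(-59904 - 1248*y) = 59904 + 1248*y)
√(s(J) + D(-1270)) = √((-900)^(3/2) + (59904 + 1248*(-1270))) = √(-27000*I + (59904 - 1584960)) = √(-27000*I - 1525056) = √(-1525056 - 27000*I)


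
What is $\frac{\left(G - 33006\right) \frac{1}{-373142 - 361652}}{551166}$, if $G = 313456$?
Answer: $- \frac{140225}{202496734902} \approx -6.9248 \cdot 10^{-7}$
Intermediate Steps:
$\frac{\left(G - 33006\right) \frac{1}{-373142 - 361652}}{551166} = \frac{\left(313456 - 33006\right) \frac{1}{-373142 - 361652}}{551166} = \frac{280450}{-734794} \cdot \frac{1}{551166} = 280450 \left(- \frac{1}{734794}\right) \frac{1}{551166} = \left(- \frac{140225}{367397}\right) \frac{1}{551166} = - \frac{140225}{202496734902}$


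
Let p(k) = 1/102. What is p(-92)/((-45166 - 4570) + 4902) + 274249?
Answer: 1254159325931/4573068 ≈ 2.7425e+5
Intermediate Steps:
p(k) = 1/102
p(-92)/((-45166 - 4570) + 4902) + 274249 = 1/(102*((-45166 - 4570) + 4902)) + 274249 = 1/(102*(-49736 + 4902)) + 274249 = (1/102)/(-44834) + 274249 = (1/102)*(-1/44834) + 274249 = -1/4573068 + 274249 = 1254159325931/4573068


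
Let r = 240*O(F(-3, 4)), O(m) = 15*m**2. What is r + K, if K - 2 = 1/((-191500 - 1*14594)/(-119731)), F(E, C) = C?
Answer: 11871546319/206094 ≈ 57603.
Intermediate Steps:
r = 57600 (r = 240*(15*4**2) = 240*(15*16) = 240*240 = 57600)
K = 531919/206094 (K = 2 + 1/((-191500 - 1*14594)/(-119731)) = 2 + 1/((-191500 - 14594)*(-1/119731)) = 2 + 1/(-206094*(-1/119731)) = 2 + 1/(206094/119731) = 2 + 119731/206094 = 531919/206094 ≈ 2.5810)
r + K = 57600 + 531919/206094 = 11871546319/206094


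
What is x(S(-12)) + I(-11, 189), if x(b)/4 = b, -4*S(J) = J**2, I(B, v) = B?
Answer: -155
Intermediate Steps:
S(J) = -J**2/4
x(b) = 4*b
x(S(-12)) + I(-11, 189) = 4*(-1/4*(-12)**2) - 11 = 4*(-1/4*144) - 11 = 4*(-36) - 11 = -144 - 11 = -155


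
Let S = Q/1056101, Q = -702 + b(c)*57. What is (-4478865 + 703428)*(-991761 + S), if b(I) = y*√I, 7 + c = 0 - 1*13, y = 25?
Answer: 3954391900431179031/1056101 - 10759995450*I*√5/1056101 ≈ 3.7443e+12 - 22782.0*I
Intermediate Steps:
c = -20 (c = -7 + (0 - 1*13) = -7 + (0 - 13) = -7 - 13 = -20)
b(I) = 25*√I
Q = -702 + 2850*I*√5 (Q = -702 + (25*√(-20))*57 = -702 + (25*(2*I*√5))*57 = -702 + (50*I*√5)*57 = -702 + 2850*I*√5 ≈ -702.0 + 6372.8*I)
S = -702/1056101 + 2850*I*√5/1056101 (S = (-702 + 2850*I*√5)/1056101 = (-702 + 2850*I*√5)*(1/1056101) = -702/1056101 + 2850*I*√5/1056101 ≈ -0.00066471 + 0.0060343*I)
(-4478865 + 703428)*(-991761 + S) = (-4478865 + 703428)*(-991761 + (-702/1056101 + 2850*I*√5/1056101)) = -3775437*(-1047399784563/1056101 + 2850*I*√5/1056101) = 3954391900431179031/1056101 - 10759995450*I*√5/1056101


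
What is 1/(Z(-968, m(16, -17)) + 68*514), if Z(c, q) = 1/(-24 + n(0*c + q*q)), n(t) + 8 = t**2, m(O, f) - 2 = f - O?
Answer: 923489/32277787529 ≈ 2.8611e-5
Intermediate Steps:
m(O, f) = 2 + f - O (m(O, f) = 2 + (f - O) = 2 + f - O)
n(t) = -8 + t**2
Z(c, q) = 1/(-32 + q**4) (Z(c, q) = 1/(-24 + (-8 + (0*c + q*q)**2)) = 1/(-24 + (-8 + (0 + q**2)**2)) = 1/(-24 + (-8 + (q**2)**2)) = 1/(-24 + (-8 + q**4)) = 1/(-32 + q**4))
1/(Z(-968, m(16, -17)) + 68*514) = 1/(1/(-32 + (2 - 17 - 1*16)**4) + 68*514) = 1/(1/(-32 + (2 - 17 - 16)**4) + 34952) = 1/(1/(-32 + (-31)**4) + 34952) = 1/(1/(-32 + 923521) + 34952) = 1/(1/923489 + 34952) = 1/(32277787529/923489) = 923489/32277787529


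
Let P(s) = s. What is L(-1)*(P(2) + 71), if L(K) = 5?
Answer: 365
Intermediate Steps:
L(-1)*(P(2) + 71) = 5*(2 + 71) = 5*73 = 365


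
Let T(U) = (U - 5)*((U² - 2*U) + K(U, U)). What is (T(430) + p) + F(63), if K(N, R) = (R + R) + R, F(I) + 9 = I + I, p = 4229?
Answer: 78769596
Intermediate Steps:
F(I) = -9 + 2*I (F(I) = -9 + (I + I) = -9 + 2*I)
K(N, R) = 3*R (K(N, R) = 2*R + R = 3*R)
T(U) = (-5 + U)*(U + U²) (T(U) = (U - 5)*((U² - 2*U) + 3*U) = (-5 + U)*(U + U²))
(T(430) + p) + F(63) = (430*(-5 + 430² - 4*430) + 4229) + (-9 + 2*63) = (430*(-5 + 184900 - 1720) + 4229) + (-9 + 126) = (430*183175 + 4229) + 117 = (78765250 + 4229) + 117 = 78769479 + 117 = 78769596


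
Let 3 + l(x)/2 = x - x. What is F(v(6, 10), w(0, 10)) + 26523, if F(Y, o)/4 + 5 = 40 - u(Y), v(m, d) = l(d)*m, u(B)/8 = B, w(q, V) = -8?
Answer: 27815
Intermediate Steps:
u(B) = 8*B
l(x) = -6 (l(x) = -6 + 2*(x - x) = -6 + 2*0 = -6 + 0 = -6)
v(m, d) = -6*m
F(Y, o) = 140 - 32*Y (F(Y, o) = -20 + 4*(40 - 8*Y) = -20 + (160 - 32*Y) = 140 - 32*Y)
F(v(6, 10), w(0, 10)) + 26523 = (140 - (-192)*6) + 26523 = (140 - 32*(-36)) + 26523 = (140 + 1152) + 26523 = 1292 + 26523 = 27815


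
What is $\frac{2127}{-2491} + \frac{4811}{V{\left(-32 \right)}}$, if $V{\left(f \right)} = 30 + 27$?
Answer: $\frac{11862962}{141987} \approx 83.55$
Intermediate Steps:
$V{\left(f \right)} = 57$
$\frac{2127}{-2491} + \frac{4811}{V{\left(-32 \right)}} = \frac{2127}{-2491} + \frac{4811}{57} = 2127 \left(- \frac{1}{2491}\right) + 4811 \cdot \frac{1}{57} = - \frac{2127}{2491} + \frac{4811}{57} = \frac{11862962}{141987}$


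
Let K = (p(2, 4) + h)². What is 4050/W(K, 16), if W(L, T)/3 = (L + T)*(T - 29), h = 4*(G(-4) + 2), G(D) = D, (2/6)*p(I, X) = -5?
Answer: -270/1417 ≈ -0.19054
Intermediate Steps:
p(I, X) = -15 (p(I, X) = 3*(-5) = -15)
h = -8 (h = 4*(-4 + 2) = 4*(-2) = -8)
K = 529 (K = (-15 - 8)² = (-23)² = 529)
W(L, T) = 3*(-29 + T)*(L + T) (W(L, T) = 3*((L + T)*(T - 29)) = 3*((L + T)*(-29 + T)) = 3*((-29 + T)*(L + T)) = 3*(-29 + T)*(L + T))
4050/W(K, 16) = 4050/(-87*529 - 87*16 + 3*16² + 3*529*16) = 4050/(-46023 - 1392 + 3*256 + 25392) = 4050/(-46023 - 1392 + 768 + 25392) = 4050/(-21255) = 4050*(-1/21255) = -270/1417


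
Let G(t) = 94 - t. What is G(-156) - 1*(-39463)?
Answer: 39713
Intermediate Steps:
G(-156) - 1*(-39463) = (94 - 1*(-156)) - 1*(-39463) = (94 + 156) + 39463 = 250 + 39463 = 39713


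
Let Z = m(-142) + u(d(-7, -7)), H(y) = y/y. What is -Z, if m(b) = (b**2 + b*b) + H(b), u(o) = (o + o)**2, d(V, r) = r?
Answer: -40525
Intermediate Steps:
u(o) = 4*o**2 (u(o) = (2*o)**2 = 4*o**2)
H(y) = 1
m(b) = 1 + 2*b**2 (m(b) = (b**2 + b*b) + 1 = (b**2 + b**2) + 1 = 2*b**2 + 1 = 1 + 2*b**2)
Z = 40525 (Z = (1 + 2*(-142)**2) + 4*(-7)**2 = (1 + 2*20164) + 4*49 = (1 + 40328) + 196 = 40329 + 196 = 40525)
-Z = -1*40525 = -40525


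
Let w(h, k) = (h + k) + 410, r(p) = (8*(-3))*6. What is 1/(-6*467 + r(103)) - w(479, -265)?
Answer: -1838305/2946 ≈ -624.00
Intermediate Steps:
r(p) = -144 (r(p) = -24*6 = -144)
w(h, k) = 410 + h + k
1/(-6*467 + r(103)) - w(479, -265) = 1/(-6*467 - 144) - (410 + 479 - 265) = 1/(-2802 - 144) - 1*624 = 1/(-2946) - 624 = -1/2946 - 624 = -1838305/2946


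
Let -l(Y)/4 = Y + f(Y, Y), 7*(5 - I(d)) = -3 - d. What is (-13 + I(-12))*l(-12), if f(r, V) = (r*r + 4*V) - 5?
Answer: 20540/7 ≈ 2934.3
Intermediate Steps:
I(d) = 38/7 + d/7 (I(d) = 5 - (-3 - d)/7 = 5 + (3/7 + d/7) = 38/7 + d/7)
f(r, V) = -5 + r**2 + 4*V (f(r, V) = (r**2 + 4*V) - 5 = -5 + r**2 + 4*V)
l(Y) = 20 - 20*Y - 4*Y**2 (l(Y) = -4*(Y + (-5 + Y**2 + 4*Y)) = -4*(-5 + Y**2 + 5*Y) = 20 - 20*Y - 4*Y**2)
(-13 + I(-12))*l(-12) = (-13 + (38/7 + (1/7)*(-12)))*(20 - 20*(-12) - 4*(-12)**2) = (-13 + (38/7 - 12/7))*(20 + 240 - 4*144) = (-13 + 26/7)*(20 + 240 - 576) = -65/7*(-316) = 20540/7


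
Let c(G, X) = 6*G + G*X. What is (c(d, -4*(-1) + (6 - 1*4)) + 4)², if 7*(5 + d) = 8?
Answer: 87616/49 ≈ 1788.1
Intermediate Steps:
d = -27/7 (d = -5 + (⅐)*8 = -5 + 8/7 = -27/7 ≈ -3.8571)
(c(d, -4*(-1) + (6 - 1*4)) + 4)² = (-27*(6 + (-4*(-1) + (6 - 1*4)))/7 + 4)² = (-27*(6 + (4 + (6 - 4)))/7 + 4)² = (-27*(6 + (4 + 2))/7 + 4)² = (-27*(6 + 6)/7 + 4)² = (-27/7*12 + 4)² = (-324/7 + 4)² = (-296/7)² = 87616/49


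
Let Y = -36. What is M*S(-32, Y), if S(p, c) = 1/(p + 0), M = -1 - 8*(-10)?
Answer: -79/32 ≈ -2.4688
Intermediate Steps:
M = 79 (M = -1 + 80 = 79)
S(p, c) = 1/p
M*S(-32, Y) = 79/(-32) = 79*(-1/32) = -79/32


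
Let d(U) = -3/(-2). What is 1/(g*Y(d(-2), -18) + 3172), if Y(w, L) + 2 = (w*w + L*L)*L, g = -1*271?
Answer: 2/3190323 ≈ 6.2690e-7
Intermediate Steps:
g = -271
d(U) = 3/2 (d(U) = -3*(-½) = 3/2)
Y(w, L) = -2 + L*(L² + w²) (Y(w, L) = -2 + (w*w + L*L)*L = -2 + (w² + L²)*L = -2 + (L² + w²)*L = -2 + L*(L² + w²))
1/(g*Y(d(-2), -18) + 3172) = 1/(-271*(-2 + (-18)³ - 18*(3/2)²) + 3172) = 1/(-271*(-2 - 5832 - 18*9/4) + 3172) = 1/(-271*(-2 - 5832 - 81/2) + 3172) = 1/(-271*(-11749/2) + 3172) = 1/(3183979/2 + 3172) = 1/(3190323/2) = 2/3190323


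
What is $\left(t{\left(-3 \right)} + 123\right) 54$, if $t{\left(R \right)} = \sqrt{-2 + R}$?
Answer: $6642 + 54 i \sqrt{5} \approx 6642.0 + 120.75 i$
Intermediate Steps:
$\left(t{\left(-3 \right)} + 123\right) 54 = \left(\sqrt{-2 - 3} + 123\right) 54 = \left(\sqrt{-5} + 123\right) 54 = \left(i \sqrt{5} + 123\right) 54 = \left(123 + i \sqrt{5}\right) 54 = 6642 + 54 i \sqrt{5}$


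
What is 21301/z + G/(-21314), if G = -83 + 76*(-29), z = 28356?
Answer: 15260579/17775876 ≈ 0.85850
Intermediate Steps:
G = -2287 (G = -83 - 2204 = -2287)
21301/z + G/(-21314) = 21301/28356 - 2287/(-21314) = 21301*(1/28356) - 2287*(-1/21314) = 1253/1668 + 2287/21314 = 15260579/17775876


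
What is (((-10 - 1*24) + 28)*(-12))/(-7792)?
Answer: -9/974 ≈ -0.0092402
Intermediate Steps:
(((-10 - 1*24) + 28)*(-12))/(-7792) = (((-10 - 24) + 28)*(-12))*(-1/7792) = ((-34 + 28)*(-12))*(-1/7792) = -6*(-12)*(-1/7792) = 72*(-1/7792) = -9/974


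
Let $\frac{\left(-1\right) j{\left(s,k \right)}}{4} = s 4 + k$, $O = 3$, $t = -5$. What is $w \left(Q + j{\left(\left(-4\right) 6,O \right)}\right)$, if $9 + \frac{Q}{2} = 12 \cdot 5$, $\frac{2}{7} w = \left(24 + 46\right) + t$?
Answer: $107835$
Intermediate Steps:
$j{\left(s,k \right)} = - 16 s - 4 k$ ($j{\left(s,k \right)} = - 4 \left(s 4 + k\right) = - 4 \left(4 s + k\right) = - 4 \left(k + 4 s\right) = - 16 s - 4 k$)
$w = \frac{455}{2}$ ($w = \frac{7 \left(\left(24 + 46\right) - 5\right)}{2} = \frac{7 \left(70 - 5\right)}{2} = \frac{7}{2} \cdot 65 = \frac{455}{2} \approx 227.5$)
$Q = 102$ ($Q = -18 + 2 \cdot 12 \cdot 5 = -18 + 2 \cdot 60 = -18 + 120 = 102$)
$w \left(Q + j{\left(\left(-4\right) 6,O \right)}\right) = \frac{455 \left(102 - \left(12 + 16 \left(\left(-4\right) 6\right)\right)\right)}{2} = \frac{455 \left(102 - -372\right)}{2} = \frac{455 \left(102 + \left(384 - 12\right)\right)}{2} = \frac{455 \left(102 + 372\right)}{2} = \frac{455}{2} \cdot 474 = 107835$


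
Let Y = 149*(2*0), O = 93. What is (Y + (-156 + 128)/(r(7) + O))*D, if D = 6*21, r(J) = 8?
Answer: -3528/101 ≈ -34.931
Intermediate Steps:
Y = 0 (Y = 149*0 = 0)
D = 126
(Y + (-156 + 128)/(r(7) + O))*D = (0 + (-156 + 128)/(8 + 93))*126 = (0 - 28/101)*126 = -28/101*126 = -3528/101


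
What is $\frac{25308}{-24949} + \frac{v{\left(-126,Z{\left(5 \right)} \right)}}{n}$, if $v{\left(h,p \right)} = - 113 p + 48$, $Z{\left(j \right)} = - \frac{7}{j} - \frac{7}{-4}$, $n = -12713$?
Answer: $- \frac{6439028461}{6343532740} \approx -1.0151$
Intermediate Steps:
$Z{\left(j \right)} = \frac{7}{4} - \frac{7}{j}$ ($Z{\left(j \right)} = - \frac{7}{j} - - \frac{7}{4} = - \frac{7}{j} + \frac{7}{4} = \frac{7}{4} - \frac{7}{j}$)
$v{\left(h,p \right)} = 48 - 113 p$
$\frac{25308}{-24949} + \frac{v{\left(-126,Z{\left(5 \right)} \right)}}{n} = \frac{25308}{-24949} + \frac{48 - 113 \left(\frac{7}{4} - \frac{7}{5}\right)}{-12713} = 25308 \left(- \frac{1}{24949}\right) + \left(48 - 113 \left(\frac{7}{4} - \frac{7}{5}\right)\right) \left(- \frac{1}{12713}\right) = - \frac{25308}{24949} + \left(48 - 113 \left(\frac{7}{4} - \frac{7}{5}\right)\right) \left(- \frac{1}{12713}\right) = - \frac{25308}{24949} + \left(48 - \frac{791}{20}\right) \left(- \frac{1}{12713}\right) = - \frac{25308}{24949} + \frac{169}{20} \left(- \frac{1}{12713}\right) = - \frac{25308}{24949} - \frac{169}{254260} = - \frac{6439028461}{6343532740}$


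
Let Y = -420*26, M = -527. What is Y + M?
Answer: -11447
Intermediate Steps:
Y = -10920
Y + M = -10920 - 527 = -11447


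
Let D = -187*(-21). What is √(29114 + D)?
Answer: √33041 ≈ 181.77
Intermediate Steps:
D = 3927
√(29114 + D) = √(29114 + 3927) = √33041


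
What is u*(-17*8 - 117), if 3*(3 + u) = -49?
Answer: 14674/3 ≈ 4891.3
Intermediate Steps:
u = -58/3 (u = -3 + (1/3)*(-49) = -3 - 49/3 = -58/3 ≈ -19.333)
u*(-17*8 - 117) = -58*(-17*8 - 117)/3 = -58*(-136 - 117)/3 = -58/3*(-253) = 14674/3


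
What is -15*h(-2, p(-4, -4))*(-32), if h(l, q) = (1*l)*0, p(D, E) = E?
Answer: 0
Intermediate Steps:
h(l, q) = 0 (h(l, q) = l*0 = 0)
-15*h(-2, p(-4, -4))*(-32) = -15*0*(-32) = 0*(-32) = 0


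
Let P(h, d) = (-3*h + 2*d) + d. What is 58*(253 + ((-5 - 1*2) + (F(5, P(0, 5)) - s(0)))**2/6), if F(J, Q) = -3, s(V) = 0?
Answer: 46922/3 ≈ 15641.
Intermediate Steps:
P(h, d) = -3*h + 3*d
58*(253 + ((-5 - 1*2) + (F(5, P(0, 5)) - s(0)))**2/6) = 58*(253 + ((-5 - 1*2) + (-3 - 1*0))**2/6) = 58*(253 + ((-5 - 2) + (-3 + 0))**2*(1/6)) = 58*(253 + (-7 - 3)**2*(1/6)) = 58*(253 + (-10)**2*(1/6)) = 58*(253 + 100*(1/6)) = 58*(253 + 50/3) = 58*(809/3) = 46922/3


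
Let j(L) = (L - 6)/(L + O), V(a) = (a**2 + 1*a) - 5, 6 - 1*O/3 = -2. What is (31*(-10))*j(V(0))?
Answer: 3410/19 ≈ 179.47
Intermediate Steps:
O = 24 (O = 18 - 3*(-2) = 18 + 6 = 24)
V(a) = -5 + a + a**2 (V(a) = (a**2 + a) - 5 = (a + a**2) - 5 = -5 + a + a**2)
j(L) = (-6 + L)/(24 + L) (j(L) = (L - 6)/(L + 24) = (-6 + L)/(24 + L))
(31*(-10))*j(V(0)) = (31*(-10))*((-6 + (-5 + 0 + 0**2))/(24 + (-5 + 0 + 0**2))) = -310*(-6 + (-5 + 0 + 0))/(24 + (-5 + 0 + 0)) = -310*(-6 - 5)/(24 - 5) = -310*(-11)/19 = -310*(-11/19) = 3410/19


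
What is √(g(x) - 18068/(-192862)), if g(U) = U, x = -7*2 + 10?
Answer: I*√36324593390/96431 ≈ 1.9764*I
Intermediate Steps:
x = -4 (x = -14 + 10 = -4)
√(g(x) - 18068/(-192862)) = √(-4 - 18068/(-192862)) = √(-4 - 18068*(-1/192862)) = √(-4 + 9034/96431) = √(-376690/96431) = I*√36324593390/96431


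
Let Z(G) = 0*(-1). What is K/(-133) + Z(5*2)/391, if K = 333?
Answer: -333/133 ≈ -2.5038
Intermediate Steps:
Z(G) = 0
K/(-133) + Z(5*2)/391 = 333/(-133) + 0/391 = 333*(-1/133) + 0*(1/391) = -333/133 + 0 = -333/133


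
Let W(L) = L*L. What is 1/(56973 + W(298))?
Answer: 1/145777 ≈ 6.8598e-6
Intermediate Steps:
W(L) = L**2
1/(56973 + W(298)) = 1/(56973 + 298**2) = 1/(56973 + 88804) = 1/145777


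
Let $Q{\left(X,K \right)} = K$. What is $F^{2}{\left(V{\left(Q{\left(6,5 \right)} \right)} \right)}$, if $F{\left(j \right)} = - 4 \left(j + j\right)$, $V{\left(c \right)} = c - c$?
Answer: $0$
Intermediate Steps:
$V{\left(c \right)} = 0$
$F{\left(j \right)} = - 8 j$ ($F{\left(j \right)} = - 4 \cdot 2 j = - 8 j$)
$F^{2}{\left(V{\left(Q{\left(6,5 \right)} \right)} \right)} = \left(\left(-8\right) 0\right)^{2} = 0^{2} = 0$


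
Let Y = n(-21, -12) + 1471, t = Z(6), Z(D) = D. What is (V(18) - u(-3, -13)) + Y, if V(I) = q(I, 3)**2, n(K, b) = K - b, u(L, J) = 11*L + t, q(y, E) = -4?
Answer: 1505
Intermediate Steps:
t = 6
u(L, J) = 6 + 11*L (u(L, J) = 11*L + 6 = 6 + 11*L)
V(I) = 16 (V(I) = (-4)**2 = 16)
Y = 1462 (Y = (-21 - 1*(-12)) + 1471 = (-21 + 12) + 1471 = -9 + 1471 = 1462)
(V(18) - u(-3, -13)) + Y = (16 - (6 + 11*(-3))) + 1462 = (16 - (6 - 33)) + 1462 = (16 - 1*(-27)) + 1462 = (16 + 27) + 1462 = 43 + 1462 = 1505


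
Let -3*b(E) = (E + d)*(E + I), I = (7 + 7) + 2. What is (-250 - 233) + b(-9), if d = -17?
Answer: -1267/3 ≈ -422.33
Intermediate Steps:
I = 16 (I = 14 + 2 = 16)
b(E) = -(-17 + E)*(16 + E)/3 (b(E) = -(E - 17)*(E + 16)/3 = -(-17 + E)*(16 + E)/3)
(-250 - 233) + b(-9) = (-250 - 233) + (272/3 - ⅓*(-9)² + (⅓)*(-9)) = -483 + (272/3 - ⅓*81 - 3) = -483 + (272/3 - 27 - 3) = -483 + 182/3 = -1267/3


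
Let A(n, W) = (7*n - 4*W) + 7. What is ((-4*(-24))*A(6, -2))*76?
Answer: 415872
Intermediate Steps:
A(n, W) = 7 - 4*W + 7*n (A(n, W) = (-4*W + 7*n) + 7 = 7 - 4*W + 7*n)
((-4*(-24))*A(6, -2))*76 = ((-4*(-24))*(7 - 4*(-2) + 7*6))*76 = (96*(7 + 8 + 42))*76 = (96*57)*76 = 5472*76 = 415872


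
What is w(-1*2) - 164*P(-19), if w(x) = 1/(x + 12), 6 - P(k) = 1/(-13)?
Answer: -129547/130 ≈ -996.52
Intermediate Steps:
P(k) = 79/13 (P(k) = 6 - 1/(-13) = 6 - 1*(-1/13) = 6 + 1/13 = 79/13)
w(x) = 1/(12 + x)
w(-1*2) - 164*P(-19) = 1/(12 - 1*2) - 164*79/13 = 1/(12 - 2) - 12956/13 = 1/10 - 12956/13 = ⅒ - 12956/13 = -129547/130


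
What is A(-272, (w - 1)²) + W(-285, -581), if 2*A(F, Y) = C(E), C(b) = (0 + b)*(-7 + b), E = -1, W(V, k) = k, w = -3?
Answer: -577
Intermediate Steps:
C(b) = b*(-7 + b)
A(F, Y) = 4 (A(F, Y) = (-(-7 - 1))/2 = (-1*(-8))/2 = (½)*8 = 4)
A(-272, (w - 1)²) + W(-285, -581) = 4 - 581 = -577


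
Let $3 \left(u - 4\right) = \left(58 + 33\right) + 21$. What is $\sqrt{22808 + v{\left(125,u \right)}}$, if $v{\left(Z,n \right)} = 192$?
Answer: $10 \sqrt{230} \approx 151.66$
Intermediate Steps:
$u = \frac{124}{3}$ ($u = 4 + \frac{\left(58 + 33\right) + 21}{3} = 4 + \frac{91 + 21}{3} = 4 + \frac{1}{3} \cdot 112 = 4 + \frac{112}{3} = \frac{124}{3} \approx 41.333$)
$\sqrt{22808 + v{\left(125,u \right)}} = \sqrt{22808 + 192} = \sqrt{23000} = 10 \sqrt{230}$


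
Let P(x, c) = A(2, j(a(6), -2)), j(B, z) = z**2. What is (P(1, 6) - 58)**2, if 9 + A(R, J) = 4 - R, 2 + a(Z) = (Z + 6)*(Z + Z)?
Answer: 4225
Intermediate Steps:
a(Z) = -2 + 2*Z*(6 + Z) (a(Z) = -2 + (Z + 6)*(Z + Z) = -2 + (6 + Z)*(2*Z) = -2 + 2*Z*(6 + Z))
A(R, J) = -5 - R (A(R, J) = -9 + (4 - R) = -5 - R)
P(x, c) = -7 (P(x, c) = -5 - 1*2 = -5 - 2 = -7)
(P(1, 6) - 58)**2 = (-7 - 58)**2 = (-65)**2 = 4225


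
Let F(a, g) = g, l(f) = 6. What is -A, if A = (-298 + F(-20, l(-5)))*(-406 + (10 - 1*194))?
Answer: -172280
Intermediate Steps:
A = 172280 (A = (-298 + 6)*(-406 + (10 - 1*194)) = -292*(-406 + (10 - 194)) = -292*(-406 - 184) = -292*(-590) = 172280)
-A = -1*172280 = -172280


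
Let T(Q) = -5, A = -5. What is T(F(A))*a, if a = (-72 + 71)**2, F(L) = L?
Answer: -5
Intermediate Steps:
a = 1 (a = (-1)**2 = 1)
T(F(A))*a = -5*1 = -5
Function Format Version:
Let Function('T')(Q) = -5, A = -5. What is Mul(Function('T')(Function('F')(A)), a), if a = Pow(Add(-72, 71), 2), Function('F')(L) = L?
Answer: -5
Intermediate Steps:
a = 1 (a = Pow(-1, 2) = 1)
Mul(Function('T')(Function('F')(A)), a) = Mul(-5, 1) = -5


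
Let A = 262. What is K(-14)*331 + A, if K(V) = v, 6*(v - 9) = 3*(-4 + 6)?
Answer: 3572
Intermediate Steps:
v = 10 (v = 9 + (3*(-4 + 6))/6 = 9 + (3*2)/6 = 9 + (⅙)*6 = 9 + 1 = 10)
K(V) = 10
K(-14)*331 + A = 10*331 + 262 = 3310 + 262 = 3572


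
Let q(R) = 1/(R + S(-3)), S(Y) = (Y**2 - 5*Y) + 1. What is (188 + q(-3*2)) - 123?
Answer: 1236/19 ≈ 65.053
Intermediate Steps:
S(Y) = 1 + Y**2 - 5*Y
q(R) = 1/(25 + R) (q(R) = 1/(R + (1 + (-3)**2 - 5*(-3))) = 1/(R + (1 + 9 + 15)) = 1/(R + 25) = 1/(25 + R))
(188 + q(-3*2)) - 123 = (188 + 1/(25 - 3*2)) - 123 = (188 + 1/(25 - 6)) - 123 = (188 + 1/19) - 123 = 3573/19 - 123 = 1236/19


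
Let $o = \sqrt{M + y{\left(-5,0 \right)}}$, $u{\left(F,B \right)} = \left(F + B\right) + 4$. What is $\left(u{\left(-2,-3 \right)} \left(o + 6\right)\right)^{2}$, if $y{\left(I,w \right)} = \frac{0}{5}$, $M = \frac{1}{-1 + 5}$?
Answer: $\frac{169}{4} \approx 42.25$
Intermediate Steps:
$u{\left(F,B \right)} = 4 + B + F$ ($u{\left(F,B \right)} = \left(B + F\right) + 4 = 4 + B + F$)
$M = \frac{1}{4} \approx 0.25$
$y{\left(I,w \right)} = 0$ ($y{\left(I,w \right)} = 0 \cdot \frac{1}{5} = 0$)
$o = \frac{1}{2}$ ($o = \sqrt{\frac{1}{4} + 0} = \sqrt{\frac{1}{4}} = \frac{1}{2} \approx 0.5$)
$\left(u{\left(-2,-3 \right)} \left(o + 6\right)\right)^{2} = \left(\left(4 - 3 - 2\right) \left(\frac{1}{2} + 6\right)\right)^{2} = \left(\left(-1\right) \frac{13}{2}\right)^{2} = \left(- \frac{13}{2}\right)^{2} = \frac{169}{4}$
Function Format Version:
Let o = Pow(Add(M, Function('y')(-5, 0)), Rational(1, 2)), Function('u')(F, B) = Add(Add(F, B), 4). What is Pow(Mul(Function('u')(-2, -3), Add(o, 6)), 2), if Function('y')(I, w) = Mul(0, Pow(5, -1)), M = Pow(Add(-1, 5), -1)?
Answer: Rational(169, 4) ≈ 42.250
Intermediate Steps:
Function('u')(F, B) = Add(4, B, F) (Function('u')(F, B) = Add(Add(B, F), 4) = Add(4, B, F))
M = Rational(1, 4) (M = Pow(4, -1) = Rational(1, 4) ≈ 0.25000)
Function('y')(I, w) = 0 (Function('y')(I, w) = Mul(0, Rational(1, 5)) = 0)
o = Rational(1, 2) (o = Pow(Add(Rational(1, 4), 0), Rational(1, 2)) = Pow(Rational(1, 4), Rational(1, 2)) = Rational(1, 2) ≈ 0.50000)
Pow(Mul(Function('u')(-2, -3), Add(o, 6)), 2) = Pow(Mul(Add(4, -3, -2), Add(Rational(1, 2), 6)), 2) = Pow(Mul(-1, Rational(13, 2)), 2) = Pow(Rational(-13, 2), 2) = Rational(169, 4)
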